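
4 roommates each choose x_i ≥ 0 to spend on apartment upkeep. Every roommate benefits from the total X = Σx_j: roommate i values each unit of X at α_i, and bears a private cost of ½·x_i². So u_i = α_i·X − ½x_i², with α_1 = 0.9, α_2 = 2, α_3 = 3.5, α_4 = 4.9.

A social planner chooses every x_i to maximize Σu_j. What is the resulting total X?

Planner FOC: ∂(Σu_j)/∂x_i = (Σα_j) − x_i = 0, so x_i^SO = Σα_j = 11.3 for every i; X^SO = 45.2.

45.2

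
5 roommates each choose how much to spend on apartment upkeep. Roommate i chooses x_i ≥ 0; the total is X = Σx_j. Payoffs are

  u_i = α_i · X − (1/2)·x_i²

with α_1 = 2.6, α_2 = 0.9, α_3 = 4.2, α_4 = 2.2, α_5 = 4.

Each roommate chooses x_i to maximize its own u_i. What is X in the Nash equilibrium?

Roommate i's FOC: ∂u_i/∂x_i = α_i − x_i = 0, so x_i* = α_i.
NE contributions = (2.6, 0.9, 4.2, 2.2, 4); X = 13.9.

13.9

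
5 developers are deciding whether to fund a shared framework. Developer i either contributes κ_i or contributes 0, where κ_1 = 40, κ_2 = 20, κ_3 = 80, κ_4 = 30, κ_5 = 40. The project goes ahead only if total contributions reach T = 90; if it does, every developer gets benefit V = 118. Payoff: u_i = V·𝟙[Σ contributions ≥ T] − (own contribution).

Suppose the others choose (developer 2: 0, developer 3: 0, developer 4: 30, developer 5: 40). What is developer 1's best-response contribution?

40

Others' total = 70. Contributing 40 brings total to 110 ≥ 90: gain V − κ_1 = 78.
Best response: 40.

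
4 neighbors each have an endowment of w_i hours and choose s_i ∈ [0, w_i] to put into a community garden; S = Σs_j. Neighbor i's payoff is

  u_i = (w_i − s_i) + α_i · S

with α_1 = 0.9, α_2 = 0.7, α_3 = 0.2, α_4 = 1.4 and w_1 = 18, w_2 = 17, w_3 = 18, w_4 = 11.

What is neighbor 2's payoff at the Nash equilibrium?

∂u_i/∂s_i = α_i − 1, so neighbor i contributes w_i if α_i > 1, else 0.
α_i > 1 for i ∈ {4}; NE contributions (0, 0, 0, 11), S = 11.
u_2 = (17 − 0) + 0.7·11 = 24.7.

24.7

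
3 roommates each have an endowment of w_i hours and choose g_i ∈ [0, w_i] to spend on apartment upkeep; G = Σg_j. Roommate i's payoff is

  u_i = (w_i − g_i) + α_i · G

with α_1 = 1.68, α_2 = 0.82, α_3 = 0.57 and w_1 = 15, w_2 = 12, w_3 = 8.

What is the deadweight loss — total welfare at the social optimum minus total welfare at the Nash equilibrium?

∂u_i/∂g_i = α_i − 1, so roommate i contributes w_i if α_i > 1, else 0.
α_i > 1 for i ∈ {1}; NE contributions (15, 0, 0), G = 15.
W^NE = Σw_i − G^NE + (Σα_i)·G^NE = 35 + 2.07·15 = 66.05.
Planner: ∂(Σu_j)/∂g_i = Σα_j − 1 = 2.07 > 0, so everyone contributes w_i; G^SO = 35, W^SO = 35 + 2.07·35 = 107.45.
Deadweight loss = 41.4.

41.4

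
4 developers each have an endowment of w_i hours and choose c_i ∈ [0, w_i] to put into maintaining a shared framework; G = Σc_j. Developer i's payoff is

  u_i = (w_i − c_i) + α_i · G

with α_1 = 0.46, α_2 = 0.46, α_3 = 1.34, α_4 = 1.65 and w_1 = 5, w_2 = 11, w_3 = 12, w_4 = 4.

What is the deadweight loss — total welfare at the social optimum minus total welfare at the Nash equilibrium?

46.56

∂u_i/∂c_i = α_i − 1, so developer i contributes w_i if α_i > 1, else 0.
α_i > 1 for i ∈ {3, 4}; NE contributions (0, 0, 12, 4), G = 16.
W^NE = Σw_i − G^NE + (Σα_i)·G^NE = 32 + 2.91·16 = 78.56.
Planner: ∂(Σu_j)/∂c_i = Σα_j − 1 = 2.91 > 0, so everyone contributes w_i; G^SO = 32, W^SO = 32 + 2.91·32 = 125.12.
Deadweight loss = 46.56.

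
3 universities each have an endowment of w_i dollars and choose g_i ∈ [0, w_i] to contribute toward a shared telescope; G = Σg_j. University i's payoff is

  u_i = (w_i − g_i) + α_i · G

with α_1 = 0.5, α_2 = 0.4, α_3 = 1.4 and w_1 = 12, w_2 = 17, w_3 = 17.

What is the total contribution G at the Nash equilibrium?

∂u_i/∂g_i = α_i − 1, so university i contributes w_i if α_i > 1, else 0.
α_i > 1 for i ∈ {3}; NE contributions (0, 0, 17), G = 17.

17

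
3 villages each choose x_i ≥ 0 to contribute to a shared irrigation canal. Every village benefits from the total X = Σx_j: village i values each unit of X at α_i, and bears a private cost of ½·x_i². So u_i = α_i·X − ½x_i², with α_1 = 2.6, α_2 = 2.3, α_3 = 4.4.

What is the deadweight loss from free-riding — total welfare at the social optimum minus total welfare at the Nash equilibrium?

Village i's FOC: ∂u_i/∂x_i = α_i − x_i = 0, so x_i* = α_i.
NE contributions = (2.6, 2.3, 4.4); X = 9.3.
W^NE = (Σα)·X − ½Σα_i² = 9.3² − ½·31.41 = 70.785.
Planner sets x_i = Σα_j = 9.3 for every i, so X^SO = 3·9.3 = 27.9.
W^SO = (Σα)·X^SO − ½·3·(Σα)² = (3/2)·9.3² = 129.735.
Deadweight loss = W^SO − W^NE = 58.95.

58.95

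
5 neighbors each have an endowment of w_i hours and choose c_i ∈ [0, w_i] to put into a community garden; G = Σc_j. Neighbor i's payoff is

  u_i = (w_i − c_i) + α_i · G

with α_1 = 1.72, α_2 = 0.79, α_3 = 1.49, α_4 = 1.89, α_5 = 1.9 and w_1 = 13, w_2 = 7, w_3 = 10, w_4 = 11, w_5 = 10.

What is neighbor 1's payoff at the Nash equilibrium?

75.68

∂u_i/∂c_i = α_i − 1, so neighbor i contributes w_i if α_i > 1, else 0.
α_i > 1 for i ∈ {1, 3, 4, 5}; NE contributions (13, 0, 10, 11, 10), G = 44.
u_1 = (13 − 13) + 1.72·44 = 75.68.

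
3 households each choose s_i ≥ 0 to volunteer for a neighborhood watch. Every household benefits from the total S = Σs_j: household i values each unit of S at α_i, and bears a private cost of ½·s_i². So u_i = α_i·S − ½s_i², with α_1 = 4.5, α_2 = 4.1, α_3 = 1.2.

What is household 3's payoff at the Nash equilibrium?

11.04

Household i's FOC: ∂u_i/∂s_i = α_i − s_i = 0, so s_i* = α_i.
NE contributions = (4.5, 4.1, 1.2); S = 9.8.
u_3 = α_3·S − ½·(s_3)² = 1.2·9.8 − ½·1.2² = 11.04.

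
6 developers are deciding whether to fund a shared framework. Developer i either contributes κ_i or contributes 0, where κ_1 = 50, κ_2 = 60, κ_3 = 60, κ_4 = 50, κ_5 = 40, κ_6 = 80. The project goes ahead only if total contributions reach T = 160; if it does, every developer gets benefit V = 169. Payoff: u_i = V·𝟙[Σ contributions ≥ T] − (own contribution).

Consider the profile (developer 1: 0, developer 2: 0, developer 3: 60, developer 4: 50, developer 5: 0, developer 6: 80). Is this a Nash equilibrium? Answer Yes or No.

Yes

Total = 190 ≥ 160: provided.
Developer 1 (pledges 0, payoff 169): pledging 50 → total 240, payoff 119. No gain.
Developer 2 (pledges 0, payoff 169): pledging 60 → total 250, payoff 109. No gain.
Developer 3 (pledges 60, payoff 109): dropping to 0 → total 130, payoff 0. No gain.
Developer 4 (pledges 50, payoff 119): dropping to 0 → total 140, payoff 0. No gain.
Developer 5 (pledges 0, payoff 169): pledging 40 → total 230, payoff 129. No gain.
Developer 6 (pledges 80, payoff 89): dropping to 0 → total 110, payoff 0. No gain.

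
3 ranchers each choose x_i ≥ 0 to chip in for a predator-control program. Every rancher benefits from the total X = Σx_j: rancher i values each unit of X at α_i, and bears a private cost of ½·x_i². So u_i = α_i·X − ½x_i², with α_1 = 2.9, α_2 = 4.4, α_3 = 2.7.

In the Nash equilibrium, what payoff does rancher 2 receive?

34.32

Rancher i's FOC: ∂u_i/∂x_i = α_i − x_i = 0, so x_i* = α_i.
NE contributions = (2.9, 4.4, 2.7); X = 10.
u_2 = α_2·X − ½·(x_2)² = 4.4·10 − ½·4.4² = 34.32.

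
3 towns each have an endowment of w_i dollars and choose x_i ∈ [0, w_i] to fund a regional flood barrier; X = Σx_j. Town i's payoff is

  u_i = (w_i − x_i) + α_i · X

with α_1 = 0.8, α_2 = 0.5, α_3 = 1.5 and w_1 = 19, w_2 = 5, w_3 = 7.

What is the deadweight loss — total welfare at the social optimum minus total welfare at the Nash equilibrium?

∂u_i/∂x_i = α_i − 1, so town i contributes w_i if α_i > 1, else 0.
α_i > 1 for i ∈ {3}; NE contributions (0, 0, 7), X = 7.
W^NE = Σw_i − X^NE + (Σα_i)·X^NE = 31 + 1.8·7 = 43.6.
Planner: ∂(Σu_j)/∂x_i = Σα_j − 1 = 1.8 > 0, so everyone contributes w_i; X^SO = 31, W^SO = 31 + 1.8·31 = 86.8.
Deadweight loss = 43.2.

43.2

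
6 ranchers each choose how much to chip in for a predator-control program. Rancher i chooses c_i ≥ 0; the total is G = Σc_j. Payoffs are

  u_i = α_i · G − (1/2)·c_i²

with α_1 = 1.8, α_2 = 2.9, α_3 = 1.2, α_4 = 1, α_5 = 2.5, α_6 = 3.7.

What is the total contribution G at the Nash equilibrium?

Rancher i's FOC: ∂u_i/∂c_i = α_i − c_i = 0, so c_i* = α_i.
NE contributions = (1.8, 2.9, 1.2, 1, 2.5, 3.7); G = 13.1.

13.1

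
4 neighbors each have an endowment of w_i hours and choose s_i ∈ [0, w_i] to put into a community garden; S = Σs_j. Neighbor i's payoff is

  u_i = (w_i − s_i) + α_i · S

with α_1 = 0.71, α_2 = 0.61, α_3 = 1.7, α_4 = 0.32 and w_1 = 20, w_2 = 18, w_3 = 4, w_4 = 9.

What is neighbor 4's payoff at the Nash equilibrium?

10.28

∂u_i/∂s_i = α_i − 1, so neighbor i contributes w_i if α_i > 1, else 0.
α_i > 1 for i ∈ {3}; NE contributions (0, 0, 4, 0), S = 4.
u_4 = (9 − 0) + 0.32·4 = 10.28.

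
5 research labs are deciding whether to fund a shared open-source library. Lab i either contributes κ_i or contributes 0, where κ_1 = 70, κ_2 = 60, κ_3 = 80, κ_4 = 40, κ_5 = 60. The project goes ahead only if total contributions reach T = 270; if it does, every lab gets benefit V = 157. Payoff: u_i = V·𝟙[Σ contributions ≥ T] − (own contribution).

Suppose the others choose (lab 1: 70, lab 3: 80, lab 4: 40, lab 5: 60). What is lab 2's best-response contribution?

60

Others' total = 250. Contributing 60 brings total to 310 ≥ 270: gain V − κ_2 = 97.
Best response: 60.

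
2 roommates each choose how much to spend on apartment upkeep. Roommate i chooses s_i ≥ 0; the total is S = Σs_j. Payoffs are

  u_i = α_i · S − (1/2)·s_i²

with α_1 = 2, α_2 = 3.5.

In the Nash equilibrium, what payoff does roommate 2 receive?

13.125

Roommate i's FOC: ∂u_i/∂s_i = α_i − s_i = 0, so s_i* = α_i.
NE contributions = (2, 3.5); S = 5.5.
u_2 = α_2·S − ½·(s_2)² = 3.5·5.5 − ½·3.5² = 13.125.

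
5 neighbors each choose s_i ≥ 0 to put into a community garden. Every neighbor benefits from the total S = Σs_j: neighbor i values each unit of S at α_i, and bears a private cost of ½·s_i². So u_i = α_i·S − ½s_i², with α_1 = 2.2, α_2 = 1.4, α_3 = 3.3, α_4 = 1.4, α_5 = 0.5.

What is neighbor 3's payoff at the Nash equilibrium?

23.595

Neighbor i's FOC: ∂u_i/∂s_i = α_i − s_i = 0, so s_i* = α_i.
NE contributions = (2.2, 1.4, 3.3, 1.4, 0.5); S = 8.8.
u_3 = α_3·S − ½·(s_3)² = 3.3·8.8 − ½·3.3² = 23.595.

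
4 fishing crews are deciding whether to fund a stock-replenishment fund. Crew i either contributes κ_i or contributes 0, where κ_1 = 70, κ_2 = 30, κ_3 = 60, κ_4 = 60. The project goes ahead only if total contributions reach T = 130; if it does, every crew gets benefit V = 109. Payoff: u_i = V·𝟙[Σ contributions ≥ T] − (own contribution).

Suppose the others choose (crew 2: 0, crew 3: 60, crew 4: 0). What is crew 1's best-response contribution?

Others' total = 60. Contributing 70 brings total to 130 ≥ 130: gain V − κ_1 = 39.
Best response: 70.

70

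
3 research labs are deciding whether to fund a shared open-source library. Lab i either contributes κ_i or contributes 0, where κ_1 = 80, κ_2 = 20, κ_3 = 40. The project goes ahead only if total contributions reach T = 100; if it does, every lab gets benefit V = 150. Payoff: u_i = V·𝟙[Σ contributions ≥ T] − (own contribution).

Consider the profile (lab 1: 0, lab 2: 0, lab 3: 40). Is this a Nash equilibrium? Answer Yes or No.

No

Total = 40 < 100: not provided.
Lab 1 (pledges 0, payoff 0): pledging 80 → total 120, payoff 70. Profitable deviation.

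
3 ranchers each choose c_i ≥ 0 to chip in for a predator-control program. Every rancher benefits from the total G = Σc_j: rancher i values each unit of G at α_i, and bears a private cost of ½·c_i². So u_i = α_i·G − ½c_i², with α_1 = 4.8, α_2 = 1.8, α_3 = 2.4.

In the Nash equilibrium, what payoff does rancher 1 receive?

Rancher i's FOC: ∂u_i/∂c_i = α_i − c_i = 0, so c_i* = α_i.
NE contributions = (4.8, 1.8, 2.4); G = 9.
u_1 = α_1·G − ½·(c_1)² = 4.8·9 − ½·4.8² = 31.68.

31.68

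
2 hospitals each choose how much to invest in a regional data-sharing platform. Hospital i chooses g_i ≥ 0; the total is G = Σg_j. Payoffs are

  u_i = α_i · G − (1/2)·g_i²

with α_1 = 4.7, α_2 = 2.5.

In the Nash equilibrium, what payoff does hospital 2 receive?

14.875

Hospital i's FOC: ∂u_i/∂g_i = α_i − g_i = 0, so g_i* = α_i.
NE contributions = (4.7, 2.5); G = 7.2.
u_2 = α_2·G − ½·(g_2)² = 2.5·7.2 − ½·2.5² = 14.875.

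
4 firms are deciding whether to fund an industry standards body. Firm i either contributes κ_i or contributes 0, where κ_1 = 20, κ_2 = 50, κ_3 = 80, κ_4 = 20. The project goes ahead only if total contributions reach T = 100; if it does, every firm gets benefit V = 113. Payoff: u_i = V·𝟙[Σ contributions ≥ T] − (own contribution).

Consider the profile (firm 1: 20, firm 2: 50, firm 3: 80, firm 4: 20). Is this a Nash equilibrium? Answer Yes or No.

No

Total = 170 ≥ 100: provided.
Firm 1 (pledges 20, payoff 93): dropping to 0 → total 150, payoff 113. Profitable deviation.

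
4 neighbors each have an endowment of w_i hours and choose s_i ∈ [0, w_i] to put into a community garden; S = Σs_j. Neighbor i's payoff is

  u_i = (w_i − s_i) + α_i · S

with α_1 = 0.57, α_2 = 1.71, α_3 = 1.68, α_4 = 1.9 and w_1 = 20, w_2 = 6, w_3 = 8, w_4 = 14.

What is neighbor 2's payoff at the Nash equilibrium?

∂u_i/∂s_i = α_i − 1, so neighbor i contributes w_i if α_i > 1, else 0.
α_i > 1 for i ∈ {2, 3, 4}; NE contributions (0, 6, 8, 14), S = 28.
u_2 = (6 − 6) + 1.71·28 = 47.88.

47.88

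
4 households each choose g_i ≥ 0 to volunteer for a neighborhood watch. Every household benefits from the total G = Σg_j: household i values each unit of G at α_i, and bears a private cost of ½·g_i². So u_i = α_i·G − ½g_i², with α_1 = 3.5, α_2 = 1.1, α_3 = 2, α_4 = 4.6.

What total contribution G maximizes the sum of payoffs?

Planner FOC: ∂(Σu_j)/∂g_i = (Σα_j) − g_i = 0, so g_i^SO = Σα_j = 11.2 for every i; G^SO = 44.8.

44.8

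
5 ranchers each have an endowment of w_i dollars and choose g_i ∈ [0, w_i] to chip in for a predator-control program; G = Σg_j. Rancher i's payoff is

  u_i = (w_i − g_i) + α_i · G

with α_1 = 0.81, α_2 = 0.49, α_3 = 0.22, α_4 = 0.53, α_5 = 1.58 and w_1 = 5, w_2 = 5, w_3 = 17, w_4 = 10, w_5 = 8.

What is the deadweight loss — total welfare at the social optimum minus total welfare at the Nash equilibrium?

97.31

∂u_i/∂g_i = α_i − 1, so rancher i contributes w_i if α_i > 1, else 0.
α_i > 1 for i ∈ {5}; NE contributions (0, 0, 0, 0, 8), G = 8.
W^NE = Σw_i − G^NE + (Σα_i)·G^NE = 45 + 2.63·8 = 66.04.
Planner: ∂(Σu_j)/∂g_i = Σα_j − 1 = 2.63 > 0, so everyone contributes w_i; G^SO = 45, W^SO = 45 + 2.63·45 = 163.35.
Deadweight loss = 97.31.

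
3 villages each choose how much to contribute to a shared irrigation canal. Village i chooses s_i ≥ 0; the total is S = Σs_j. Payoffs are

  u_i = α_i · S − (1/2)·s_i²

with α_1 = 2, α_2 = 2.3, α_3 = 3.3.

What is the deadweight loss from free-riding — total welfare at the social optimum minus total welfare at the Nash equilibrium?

Village i's FOC: ∂u_i/∂s_i = α_i − s_i = 0, so s_i* = α_i.
NE contributions = (2, 2.3, 3.3); S = 7.6.
W^NE = (Σα)·S − ½Σα_i² = 7.6² − ½·20.18 = 47.67.
Planner sets s_i = Σα_j = 7.6 for every i, so S^SO = 3·7.6 = 22.8.
W^SO = (Σα)·S^SO − ½·3·(Σα)² = (3/2)·7.6² = 86.64.
Deadweight loss = W^SO − W^NE = 38.97.

38.97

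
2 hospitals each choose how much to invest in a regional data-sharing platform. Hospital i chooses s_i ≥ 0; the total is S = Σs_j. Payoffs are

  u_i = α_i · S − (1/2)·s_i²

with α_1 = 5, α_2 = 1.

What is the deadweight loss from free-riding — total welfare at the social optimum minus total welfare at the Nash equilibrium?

13

Hospital i's FOC: ∂u_i/∂s_i = α_i − s_i = 0, so s_i* = α_i.
NE contributions = (5, 1); S = 6.
W^NE = (Σα)·S − ½Σα_i² = 6² − ½·26 = 23.
Planner sets s_i = Σα_j = 6 for every i, so S^SO = 2·6 = 12.
W^SO = (Σα)·S^SO − ½·2·(Σα)² = (2/2)·6² = 36.
Deadweight loss = W^SO − W^NE = 13.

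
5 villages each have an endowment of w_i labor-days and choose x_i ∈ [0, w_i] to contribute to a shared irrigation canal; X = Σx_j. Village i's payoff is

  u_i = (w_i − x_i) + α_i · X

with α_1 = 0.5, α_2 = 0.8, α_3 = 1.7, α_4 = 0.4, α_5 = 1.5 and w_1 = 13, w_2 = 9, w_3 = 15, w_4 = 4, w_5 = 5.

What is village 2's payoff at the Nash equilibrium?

∂u_i/∂x_i = α_i − 1, so village i contributes w_i if α_i > 1, else 0.
α_i > 1 for i ∈ {3, 5}; NE contributions (0, 0, 15, 0, 5), X = 20.
u_2 = (9 − 0) + 0.8·20 = 25.

25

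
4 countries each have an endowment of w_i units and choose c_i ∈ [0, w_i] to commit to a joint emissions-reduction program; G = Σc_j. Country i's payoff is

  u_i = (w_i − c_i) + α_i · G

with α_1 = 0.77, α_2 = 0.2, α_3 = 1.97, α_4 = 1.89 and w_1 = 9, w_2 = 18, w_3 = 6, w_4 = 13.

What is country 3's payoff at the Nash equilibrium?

∂u_i/∂c_i = α_i − 1, so country i contributes w_i if α_i > 1, else 0.
α_i > 1 for i ∈ {3, 4}; NE contributions (0, 0, 6, 13), G = 19.
u_3 = (6 − 6) + 1.97·19 = 37.43.

37.43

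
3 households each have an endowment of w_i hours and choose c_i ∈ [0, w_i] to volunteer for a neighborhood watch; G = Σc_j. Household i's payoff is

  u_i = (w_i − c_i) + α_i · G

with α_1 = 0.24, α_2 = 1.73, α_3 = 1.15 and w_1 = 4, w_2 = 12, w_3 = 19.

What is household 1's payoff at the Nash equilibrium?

∂u_i/∂c_i = α_i − 1, so household i contributes w_i if α_i > 1, else 0.
α_i > 1 for i ∈ {2, 3}; NE contributions (0, 12, 19), G = 31.
u_1 = (4 − 0) + 0.24·31 = 11.44.

11.44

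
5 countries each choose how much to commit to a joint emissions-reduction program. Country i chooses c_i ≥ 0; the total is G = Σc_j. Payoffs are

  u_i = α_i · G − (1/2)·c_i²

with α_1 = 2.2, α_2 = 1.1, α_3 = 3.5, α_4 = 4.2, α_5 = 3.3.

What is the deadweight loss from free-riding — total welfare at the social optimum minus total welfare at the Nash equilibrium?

Country i's FOC: ∂u_i/∂c_i = α_i − c_i = 0, so c_i* = α_i.
NE contributions = (2.2, 1.1, 3.5, 4.2, 3.3); G = 14.3.
W^NE = (Σα)·G − ½Σα_i² = 14.3² − ½·46.83 = 181.075.
Planner sets c_i = Σα_j = 14.3 for every i, so G^SO = 5·14.3 = 71.5.
W^SO = (Σα)·G^SO − ½·5·(Σα)² = (5/2)·14.3² = 511.225.
Deadweight loss = W^SO − W^NE = 330.15.

330.15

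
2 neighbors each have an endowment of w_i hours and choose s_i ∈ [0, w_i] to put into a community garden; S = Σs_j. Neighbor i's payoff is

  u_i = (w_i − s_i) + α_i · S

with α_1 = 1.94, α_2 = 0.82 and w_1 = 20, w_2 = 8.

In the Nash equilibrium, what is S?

20

∂u_i/∂s_i = α_i − 1, so neighbor i contributes w_i if α_i > 1, else 0.
α_i > 1 for i ∈ {1}; NE contributions (20, 0), S = 20.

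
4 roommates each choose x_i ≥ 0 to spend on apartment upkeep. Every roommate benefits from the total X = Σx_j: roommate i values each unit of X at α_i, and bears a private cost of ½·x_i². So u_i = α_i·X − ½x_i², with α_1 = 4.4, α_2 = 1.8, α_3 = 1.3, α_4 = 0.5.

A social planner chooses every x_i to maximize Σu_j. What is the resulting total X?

Planner FOC: ∂(Σu_j)/∂x_i = (Σα_j) − x_i = 0, so x_i^SO = Σα_j = 8 for every i; X^SO = 32.

32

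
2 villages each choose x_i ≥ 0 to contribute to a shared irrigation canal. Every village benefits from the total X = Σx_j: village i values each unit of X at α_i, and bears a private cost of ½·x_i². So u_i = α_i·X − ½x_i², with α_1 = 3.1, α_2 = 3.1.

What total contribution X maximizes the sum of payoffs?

Planner FOC: ∂(Σu_j)/∂x_i = (Σα_j) − x_i = 0, so x_i^SO = Σα_j = 6.2 for every i; X^SO = 12.4.

12.4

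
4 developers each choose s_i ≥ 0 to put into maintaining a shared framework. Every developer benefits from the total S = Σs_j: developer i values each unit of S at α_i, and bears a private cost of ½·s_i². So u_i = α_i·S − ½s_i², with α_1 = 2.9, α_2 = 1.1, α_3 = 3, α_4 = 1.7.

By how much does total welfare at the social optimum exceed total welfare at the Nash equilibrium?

86.445

Developer i's FOC: ∂u_i/∂s_i = α_i − s_i = 0, so s_i* = α_i.
NE contributions = (2.9, 1.1, 3, 1.7); S = 8.7.
W^NE = (Σα)·S − ½Σα_i² = 8.7² − ½·21.51 = 64.935.
Planner sets s_i = Σα_j = 8.7 for every i, so S^SO = 4·8.7 = 34.8.
W^SO = (Σα)·S^SO − ½·4·(Σα)² = (4/2)·8.7² = 151.38.
Deadweight loss = W^SO − W^NE = 86.445.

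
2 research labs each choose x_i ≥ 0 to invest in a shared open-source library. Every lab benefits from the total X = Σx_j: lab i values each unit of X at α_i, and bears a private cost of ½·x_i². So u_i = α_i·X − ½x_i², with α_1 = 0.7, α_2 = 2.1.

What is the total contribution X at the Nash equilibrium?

2.8

Lab i's FOC: ∂u_i/∂x_i = α_i − x_i = 0, so x_i* = α_i.
NE contributions = (0.7, 2.1); X = 2.8.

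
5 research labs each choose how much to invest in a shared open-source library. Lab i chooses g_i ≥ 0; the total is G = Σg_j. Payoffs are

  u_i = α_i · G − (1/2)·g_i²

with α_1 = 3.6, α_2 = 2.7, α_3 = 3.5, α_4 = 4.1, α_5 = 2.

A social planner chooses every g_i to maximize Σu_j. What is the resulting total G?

79.5

Planner FOC: ∂(Σu_j)/∂g_i = (Σα_j) − g_i = 0, so g_i^SO = Σα_j = 15.9 for every i; G^SO = 79.5.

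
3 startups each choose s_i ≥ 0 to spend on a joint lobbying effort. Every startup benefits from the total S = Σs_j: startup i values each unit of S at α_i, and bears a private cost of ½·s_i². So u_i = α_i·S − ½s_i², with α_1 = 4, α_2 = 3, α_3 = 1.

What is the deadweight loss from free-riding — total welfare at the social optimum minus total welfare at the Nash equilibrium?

Startup i's FOC: ∂u_i/∂s_i = α_i − s_i = 0, so s_i* = α_i.
NE contributions = (4, 3, 1); S = 8.
W^NE = (Σα)·S − ½Σα_i² = 8² − ½·26 = 51.
Planner sets s_i = Σα_j = 8 for every i, so S^SO = 3·8 = 24.
W^SO = (Σα)·S^SO − ½·3·(Σα)² = (3/2)·8² = 96.
Deadweight loss = W^SO − W^NE = 45.

45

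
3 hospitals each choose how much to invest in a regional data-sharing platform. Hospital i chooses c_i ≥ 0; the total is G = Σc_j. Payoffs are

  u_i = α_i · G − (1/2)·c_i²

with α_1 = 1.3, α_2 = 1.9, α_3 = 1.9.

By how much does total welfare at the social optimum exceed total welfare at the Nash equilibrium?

17.46

Hospital i's FOC: ∂u_i/∂c_i = α_i − c_i = 0, so c_i* = α_i.
NE contributions = (1.3, 1.9, 1.9); G = 5.1.
W^NE = (Σα)·G − ½Σα_i² = 5.1² − ½·8.91 = 21.555.
Planner sets c_i = Σα_j = 5.1 for every i, so G^SO = 3·5.1 = 15.3.
W^SO = (Σα)·G^SO − ½·3·(Σα)² = (3/2)·5.1² = 39.015.
Deadweight loss = W^SO − W^NE = 17.46.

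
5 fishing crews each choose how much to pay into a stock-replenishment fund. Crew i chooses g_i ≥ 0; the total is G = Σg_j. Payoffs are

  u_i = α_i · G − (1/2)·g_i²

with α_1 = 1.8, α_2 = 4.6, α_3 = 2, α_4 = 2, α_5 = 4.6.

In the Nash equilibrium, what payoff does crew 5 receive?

58.42

Crew i's FOC: ∂u_i/∂g_i = α_i − g_i = 0, so g_i* = α_i.
NE contributions = (1.8, 4.6, 2, 2, 4.6); G = 15.
u_5 = α_5·G − ½·(g_5)² = 4.6·15 − ½·4.6² = 58.42.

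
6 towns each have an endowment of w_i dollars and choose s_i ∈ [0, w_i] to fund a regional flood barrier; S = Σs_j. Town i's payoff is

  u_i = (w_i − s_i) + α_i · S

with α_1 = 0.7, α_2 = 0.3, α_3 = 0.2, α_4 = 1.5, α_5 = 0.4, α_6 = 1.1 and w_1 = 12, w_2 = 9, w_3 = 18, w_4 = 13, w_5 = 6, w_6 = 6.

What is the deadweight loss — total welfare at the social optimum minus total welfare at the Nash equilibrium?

∂u_i/∂s_i = α_i − 1, so town i contributes w_i if α_i > 1, else 0.
α_i > 1 for i ∈ {4, 6}; NE contributions (0, 0, 0, 13, 0, 6), S = 19.
W^NE = Σw_i − S^NE + (Σα_i)·S^NE = 64 + 3.2·19 = 124.8.
Planner: ∂(Σu_j)/∂s_i = Σα_j − 1 = 3.2 > 0, so everyone contributes w_i; S^SO = 64, W^SO = 64 + 3.2·64 = 268.8.
Deadweight loss = 144.

144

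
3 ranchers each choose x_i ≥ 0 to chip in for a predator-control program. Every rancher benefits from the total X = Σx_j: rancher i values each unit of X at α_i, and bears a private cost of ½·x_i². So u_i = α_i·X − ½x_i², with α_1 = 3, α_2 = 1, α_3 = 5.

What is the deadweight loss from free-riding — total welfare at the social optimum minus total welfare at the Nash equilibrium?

58

Rancher i's FOC: ∂u_i/∂x_i = α_i − x_i = 0, so x_i* = α_i.
NE contributions = (3, 1, 5); X = 9.
W^NE = (Σα)·X − ½Σα_i² = 9² − ½·35 = 63.5.
Planner sets x_i = Σα_j = 9 for every i, so X^SO = 3·9 = 27.
W^SO = (Σα)·X^SO − ½·3·(Σα)² = (3/2)·9² = 121.5.
Deadweight loss = W^SO − W^NE = 58.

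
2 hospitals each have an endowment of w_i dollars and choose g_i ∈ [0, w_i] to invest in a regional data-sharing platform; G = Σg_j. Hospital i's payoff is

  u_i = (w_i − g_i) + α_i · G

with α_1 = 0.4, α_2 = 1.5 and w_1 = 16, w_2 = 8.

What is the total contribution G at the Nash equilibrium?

8

∂u_i/∂g_i = α_i − 1, so hospital i contributes w_i if α_i > 1, else 0.
α_i > 1 for i ∈ {2}; NE contributions (0, 8), G = 8.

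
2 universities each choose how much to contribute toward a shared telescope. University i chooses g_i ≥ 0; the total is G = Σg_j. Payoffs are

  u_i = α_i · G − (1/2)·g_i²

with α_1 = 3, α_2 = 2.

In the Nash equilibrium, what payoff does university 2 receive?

University i's FOC: ∂u_i/∂g_i = α_i − g_i = 0, so g_i* = α_i.
NE contributions = (3, 2); G = 5.
u_2 = α_2·G − ½·(g_2)² = 2·5 − ½·2² = 8.

8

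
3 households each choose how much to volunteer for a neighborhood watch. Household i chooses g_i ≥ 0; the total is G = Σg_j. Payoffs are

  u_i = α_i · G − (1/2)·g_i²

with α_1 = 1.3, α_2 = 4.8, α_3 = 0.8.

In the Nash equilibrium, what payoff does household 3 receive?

5.2

Household i's FOC: ∂u_i/∂g_i = α_i − g_i = 0, so g_i* = α_i.
NE contributions = (1.3, 4.8, 0.8); G = 6.9.
u_3 = α_3·G − ½·(g_3)² = 0.8·6.9 − ½·0.8² = 5.2.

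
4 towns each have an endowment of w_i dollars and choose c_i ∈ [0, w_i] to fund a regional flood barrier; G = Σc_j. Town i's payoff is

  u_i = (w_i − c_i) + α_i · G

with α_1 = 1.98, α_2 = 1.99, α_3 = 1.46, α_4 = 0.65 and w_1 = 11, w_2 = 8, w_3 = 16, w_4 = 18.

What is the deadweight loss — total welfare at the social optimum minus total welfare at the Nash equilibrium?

∂u_i/∂c_i = α_i − 1, so town i contributes w_i if α_i > 1, else 0.
α_i > 1 for i ∈ {1, 2, 3}; NE contributions (11, 8, 16, 0), G = 35.
W^NE = Σw_i − G^NE + (Σα_i)·G^NE = 53 + 5.08·35 = 230.8.
Planner: ∂(Σu_j)/∂c_i = Σα_j − 1 = 5.08 > 0, so everyone contributes w_i; G^SO = 53, W^SO = 53 + 5.08·53 = 322.24.
Deadweight loss = 91.44.

91.44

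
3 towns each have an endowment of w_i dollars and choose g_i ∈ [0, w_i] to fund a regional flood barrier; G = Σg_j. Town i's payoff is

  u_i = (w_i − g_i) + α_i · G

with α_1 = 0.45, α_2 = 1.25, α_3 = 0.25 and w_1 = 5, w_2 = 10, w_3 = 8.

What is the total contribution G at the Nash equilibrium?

10

∂u_i/∂g_i = α_i − 1, so town i contributes w_i if α_i > 1, else 0.
α_i > 1 for i ∈ {2}; NE contributions (0, 10, 0), G = 10.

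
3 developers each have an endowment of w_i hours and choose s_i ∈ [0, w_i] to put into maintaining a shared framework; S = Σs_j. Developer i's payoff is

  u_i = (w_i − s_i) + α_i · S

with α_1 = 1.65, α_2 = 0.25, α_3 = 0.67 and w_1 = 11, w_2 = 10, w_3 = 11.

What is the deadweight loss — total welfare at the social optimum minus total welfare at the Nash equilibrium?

32.97

∂u_i/∂s_i = α_i − 1, so developer i contributes w_i if α_i > 1, else 0.
α_i > 1 for i ∈ {1}; NE contributions (11, 0, 0), S = 11.
W^NE = Σw_i − S^NE + (Σα_i)·S^NE = 32 + 1.57·11 = 49.27.
Planner: ∂(Σu_j)/∂s_i = Σα_j − 1 = 1.57 > 0, so everyone contributes w_i; S^SO = 32, W^SO = 32 + 1.57·32 = 82.24.
Deadweight loss = 32.97.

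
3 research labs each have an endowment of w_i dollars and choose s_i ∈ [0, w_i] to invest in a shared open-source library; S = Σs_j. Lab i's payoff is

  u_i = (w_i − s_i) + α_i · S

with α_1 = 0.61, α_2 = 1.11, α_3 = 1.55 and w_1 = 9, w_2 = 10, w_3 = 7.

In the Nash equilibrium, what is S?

∂u_i/∂s_i = α_i − 1, so lab i contributes w_i if α_i > 1, else 0.
α_i > 1 for i ∈ {2, 3}; NE contributions (0, 10, 7), S = 17.

17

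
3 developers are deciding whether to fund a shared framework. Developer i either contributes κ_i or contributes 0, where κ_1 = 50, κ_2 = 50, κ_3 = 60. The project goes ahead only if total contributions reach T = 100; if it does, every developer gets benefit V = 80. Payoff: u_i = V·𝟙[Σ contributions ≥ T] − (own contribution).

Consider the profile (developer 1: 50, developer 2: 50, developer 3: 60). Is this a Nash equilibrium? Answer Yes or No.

Total = 160 ≥ 100: provided.
Developer 1 (pledges 50, payoff 30): dropping to 0 → total 110, payoff 80. Profitable deviation.

No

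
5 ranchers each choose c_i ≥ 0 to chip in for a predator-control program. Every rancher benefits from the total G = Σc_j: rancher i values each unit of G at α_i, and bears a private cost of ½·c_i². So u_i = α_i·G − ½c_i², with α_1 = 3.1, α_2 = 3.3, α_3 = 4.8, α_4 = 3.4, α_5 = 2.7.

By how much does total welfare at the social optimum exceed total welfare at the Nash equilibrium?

480.13

Rancher i's FOC: ∂u_i/∂c_i = α_i − c_i = 0, so c_i* = α_i.
NE contributions = (3.1, 3.3, 4.8, 3.4, 2.7); G = 17.3.
W^NE = (Σα)·G − ½Σα_i² = 17.3² − ½·62.39 = 268.095.
Planner sets c_i = Σα_j = 17.3 for every i, so G^SO = 5·17.3 = 86.5.
W^SO = (Σα)·G^SO − ½·5·(Σα)² = (5/2)·17.3² = 748.225.
Deadweight loss = W^SO − W^NE = 480.13.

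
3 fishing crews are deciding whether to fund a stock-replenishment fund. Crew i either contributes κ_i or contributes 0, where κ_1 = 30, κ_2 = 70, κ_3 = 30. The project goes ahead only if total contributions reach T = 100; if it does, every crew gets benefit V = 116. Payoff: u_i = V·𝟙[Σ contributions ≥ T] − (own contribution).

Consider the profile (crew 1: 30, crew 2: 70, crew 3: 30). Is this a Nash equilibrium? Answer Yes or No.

No

Total = 130 ≥ 100: provided.
Crew 1 (pledges 30, payoff 86): dropping to 0 → total 100, payoff 116. Profitable deviation.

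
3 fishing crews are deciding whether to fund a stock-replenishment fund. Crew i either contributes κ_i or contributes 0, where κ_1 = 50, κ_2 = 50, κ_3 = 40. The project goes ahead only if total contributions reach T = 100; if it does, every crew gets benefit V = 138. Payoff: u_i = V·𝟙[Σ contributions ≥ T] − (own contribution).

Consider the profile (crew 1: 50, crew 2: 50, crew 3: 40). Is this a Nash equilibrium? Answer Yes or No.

No

Total = 140 ≥ 100: provided.
Crew 1 (pledges 50, payoff 88): dropping to 0 → total 90, payoff 0. No gain.
Crew 2 (pledges 50, payoff 88): dropping to 0 → total 90, payoff 0. No gain.
Crew 3 (pledges 40, payoff 98): dropping to 0 → total 100, payoff 138. Profitable deviation.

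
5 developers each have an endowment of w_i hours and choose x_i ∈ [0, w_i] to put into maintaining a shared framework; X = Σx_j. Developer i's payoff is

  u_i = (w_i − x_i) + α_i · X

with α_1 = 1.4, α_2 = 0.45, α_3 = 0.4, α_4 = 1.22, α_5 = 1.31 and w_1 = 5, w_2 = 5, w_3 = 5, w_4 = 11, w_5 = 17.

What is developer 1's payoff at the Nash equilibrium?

∂u_i/∂x_i = α_i − 1, so developer i contributes w_i if α_i > 1, else 0.
α_i > 1 for i ∈ {1, 4, 5}; NE contributions (5, 0, 0, 11, 17), X = 33.
u_1 = (5 − 5) + 1.4·33 = 46.2.

46.2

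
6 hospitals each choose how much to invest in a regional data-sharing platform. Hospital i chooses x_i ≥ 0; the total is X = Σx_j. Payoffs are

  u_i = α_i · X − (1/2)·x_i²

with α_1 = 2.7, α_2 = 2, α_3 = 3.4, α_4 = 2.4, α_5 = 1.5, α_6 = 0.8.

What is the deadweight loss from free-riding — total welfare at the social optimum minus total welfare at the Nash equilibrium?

343.43

Hospital i's FOC: ∂u_i/∂x_i = α_i − x_i = 0, so x_i* = α_i.
NE contributions = (2.7, 2, 3.4, 2.4, 1.5, 0.8); X = 12.8.
W^NE = (Σα)·X − ½Σα_i² = 12.8² − ½·31.5 = 148.09.
Planner sets x_i = Σα_j = 12.8 for every i, so X^SO = 6·12.8 = 76.8.
W^SO = (Σα)·X^SO − ½·6·(Σα)² = (6/2)·12.8² = 491.52.
Deadweight loss = W^SO − W^NE = 343.43.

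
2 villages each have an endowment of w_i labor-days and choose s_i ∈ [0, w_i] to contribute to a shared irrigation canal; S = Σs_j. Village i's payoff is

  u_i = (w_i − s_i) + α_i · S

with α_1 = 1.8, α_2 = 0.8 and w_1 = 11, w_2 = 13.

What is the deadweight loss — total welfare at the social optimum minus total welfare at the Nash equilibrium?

20.8

∂u_i/∂s_i = α_i − 1, so village i contributes w_i if α_i > 1, else 0.
α_i > 1 for i ∈ {1}; NE contributions (11, 0), S = 11.
W^NE = Σw_i − S^NE + (Σα_i)·S^NE = 24 + 1.6·11 = 41.6.
Planner: ∂(Σu_j)/∂s_i = Σα_j − 1 = 1.6 > 0, so everyone contributes w_i; S^SO = 24, W^SO = 24 + 1.6·24 = 62.4.
Deadweight loss = 20.8.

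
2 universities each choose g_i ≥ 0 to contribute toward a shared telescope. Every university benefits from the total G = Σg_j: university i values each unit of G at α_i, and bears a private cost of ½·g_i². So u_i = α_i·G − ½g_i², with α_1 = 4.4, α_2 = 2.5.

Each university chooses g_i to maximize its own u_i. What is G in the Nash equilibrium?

6.9

University i's FOC: ∂u_i/∂g_i = α_i − g_i = 0, so g_i* = α_i.
NE contributions = (4.4, 2.5); G = 6.9.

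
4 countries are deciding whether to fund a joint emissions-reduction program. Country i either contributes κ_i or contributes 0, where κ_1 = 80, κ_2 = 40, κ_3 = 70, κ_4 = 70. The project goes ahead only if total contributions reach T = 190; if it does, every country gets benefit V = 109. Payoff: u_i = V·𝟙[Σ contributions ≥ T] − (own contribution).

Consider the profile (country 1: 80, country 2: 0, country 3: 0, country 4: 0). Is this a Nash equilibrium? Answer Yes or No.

Total = 80 < 190: not provided.
Country 1 (pledges 80, payoff -80): dropping to 0 → total 0, payoff 0. Profitable deviation.

No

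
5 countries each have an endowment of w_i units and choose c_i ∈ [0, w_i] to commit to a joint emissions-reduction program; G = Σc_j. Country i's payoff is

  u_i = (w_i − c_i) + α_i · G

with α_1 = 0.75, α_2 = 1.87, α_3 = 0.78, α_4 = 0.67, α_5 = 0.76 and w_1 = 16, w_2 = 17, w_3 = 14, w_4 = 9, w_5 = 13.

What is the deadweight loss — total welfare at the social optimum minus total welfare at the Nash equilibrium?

199.16

∂u_i/∂c_i = α_i − 1, so country i contributes w_i if α_i > 1, else 0.
α_i > 1 for i ∈ {2}; NE contributions (0, 17, 0, 0, 0), G = 17.
W^NE = Σw_i − G^NE + (Σα_i)·G^NE = 69 + 3.83·17 = 134.11.
Planner: ∂(Σu_j)/∂c_i = Σα_j − 1 = 3.83 > 0, so everyone contributes w_i; G^SO = 69, W^SO = 69 + 3.83·69 = 333.27.
Deadweight loss = 199.16.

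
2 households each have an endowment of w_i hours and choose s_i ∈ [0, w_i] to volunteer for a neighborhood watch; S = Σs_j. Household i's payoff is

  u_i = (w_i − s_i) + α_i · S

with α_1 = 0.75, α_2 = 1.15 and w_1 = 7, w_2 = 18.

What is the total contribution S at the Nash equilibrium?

18

∂u_i/∂s_i = α_i − 1, so household i contributes w_i if α_i > 1, else 0.
α_i > 1 for i ∈ {2}; NE contributions (0, 18), S = 18.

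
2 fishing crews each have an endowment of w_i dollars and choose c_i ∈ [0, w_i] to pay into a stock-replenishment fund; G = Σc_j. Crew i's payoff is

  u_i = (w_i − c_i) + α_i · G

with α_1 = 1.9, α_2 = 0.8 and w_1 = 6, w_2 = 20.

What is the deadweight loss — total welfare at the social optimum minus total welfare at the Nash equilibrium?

34

∂u_i/∂c_i = α_i − 1, so crew i contributes w_i if α_i > 1, else 0.
α_i > 1 for i ∈ {1}; NE contributions (6, 0), G = 6.
W^NE = Σw_i − G^NE + (Σα_i)·G^NE = 26 + 1.7·6 = 36.2.
Planner: ∂(Σu_j)/∂c_i = Σα_j − 1 = 1.7 > 0, so everyone contributes w_i; G^SO = 26, W^SO = 26 + 1.7·26 = 70.2.
Deadweight loss = 34.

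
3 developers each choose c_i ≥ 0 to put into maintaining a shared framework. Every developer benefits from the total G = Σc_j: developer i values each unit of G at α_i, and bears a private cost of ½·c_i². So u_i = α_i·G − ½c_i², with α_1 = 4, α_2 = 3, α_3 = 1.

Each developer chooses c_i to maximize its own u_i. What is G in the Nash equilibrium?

Developer i's FOC: ∂u_i/∂c_i = α_i − c_i = 0, so c_i* = α_i.
NE contributions = (4, 3, 1); G = 8.

8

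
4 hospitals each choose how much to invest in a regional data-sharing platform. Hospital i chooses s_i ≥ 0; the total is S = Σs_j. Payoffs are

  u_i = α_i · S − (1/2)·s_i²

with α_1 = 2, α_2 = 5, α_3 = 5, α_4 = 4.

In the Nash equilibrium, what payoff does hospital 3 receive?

67.5

Hospital i's FOC: ∂u_i/∂s_i = α_i − s_i = 0, so s_i* = α_i.
NE contributions = (2, 5, 5, 4); S = 16.
u_3 = α_3·S − ½·(s_3)² = 5·16 − ½·5² = 67.5.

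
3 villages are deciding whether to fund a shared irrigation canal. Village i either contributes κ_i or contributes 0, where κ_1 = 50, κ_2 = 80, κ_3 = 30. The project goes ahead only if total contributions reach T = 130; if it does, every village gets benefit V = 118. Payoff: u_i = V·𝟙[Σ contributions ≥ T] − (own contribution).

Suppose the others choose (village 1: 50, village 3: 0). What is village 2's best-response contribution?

80

Others' total = 50. Contributing 80 brings total to 130 ≥ 130: gain V − κ_2 = 38.
Best response: 80.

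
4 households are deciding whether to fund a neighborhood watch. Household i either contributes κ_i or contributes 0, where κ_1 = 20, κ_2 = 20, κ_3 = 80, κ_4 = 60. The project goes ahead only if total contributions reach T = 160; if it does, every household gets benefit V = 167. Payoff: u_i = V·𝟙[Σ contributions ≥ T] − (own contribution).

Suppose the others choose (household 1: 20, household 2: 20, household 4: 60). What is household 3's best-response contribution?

Others' total = 100. Contributing 80 brings total to 180 ≥ 160: gain V − κ_3 = 87.
Best response: 80.

80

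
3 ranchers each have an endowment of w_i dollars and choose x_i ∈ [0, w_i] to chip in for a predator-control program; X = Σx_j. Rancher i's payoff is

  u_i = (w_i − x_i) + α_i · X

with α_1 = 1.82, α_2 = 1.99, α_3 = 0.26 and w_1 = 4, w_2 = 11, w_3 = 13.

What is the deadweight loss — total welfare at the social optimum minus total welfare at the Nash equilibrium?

39.91

∂u_i/∂x_i = α_i − 1, so rancher i contributes w_i if α_i > 1, else 0.
α_i > 1 for i ∈ {1, 2}; NE contributions (4, 11, 0), X = 15.
W^NE = Σw_i − X^NE + (Σα_i)·X^NE = 28 + 3.07·15 = 74.05.
Planner: ∂(Σu_j)/∂x_i = Σα_j − 1 = 3.07 > 0, so everyone contributes w_i; X^SO = 28, W^SO = 28 + 3.07·28 = 113.96.
Deadweight loss = 39.91.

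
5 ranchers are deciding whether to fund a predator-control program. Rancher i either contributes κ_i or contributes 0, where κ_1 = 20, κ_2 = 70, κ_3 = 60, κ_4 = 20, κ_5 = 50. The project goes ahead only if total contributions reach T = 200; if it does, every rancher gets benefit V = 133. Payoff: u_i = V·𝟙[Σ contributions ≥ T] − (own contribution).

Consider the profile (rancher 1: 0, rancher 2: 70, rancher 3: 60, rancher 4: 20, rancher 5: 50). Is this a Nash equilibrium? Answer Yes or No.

Total = 200 ≥ 200: provided.
Rancher 1 (pledges 0, payoff 133): pledging 20 → total 220, payoff 113. No gain.
Rancher 2 (pledges 70, payoff 63): dropping to 0 → total 130, payoff 0. No gain.
Rancher 3 (pledges 60, payoff 73): dropping to 0 → total 140, payoff 0. No gain.
Rancher 4 (pledges 20, payoff 113): dropping to 0 → total 180, payoff 0. No gain.
Rancher 5 (pledges 50, payoff 83): dropping to 0 → total 150, payoff 0. No gain.

Yes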